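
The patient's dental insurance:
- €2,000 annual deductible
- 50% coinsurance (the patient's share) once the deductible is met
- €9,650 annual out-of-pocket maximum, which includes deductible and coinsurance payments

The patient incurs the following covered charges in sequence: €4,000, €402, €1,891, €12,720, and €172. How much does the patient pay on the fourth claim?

€5,503.50

Claim 1 — €4,000: €2,000 to deductible, leaving €2,000; patient's 50% is €1,000. Cost to patient: €3,000. OOP to date €3,000.
Claim 2 — €402: deductible met; 50% of €402 = €201. Patient owes €201 (running OOP €3,201).
Claim 3 — €1,891: deductible already satisfied, so patient's share is 50% × €1,891 = €945.50. Patient owes €945.50 (running OOP €4,146.50).
Claim 4 — €12,720: deductible already satisfied, so patient's share is 50% × €12,720 = €6,360. OOP would hit €10,506.50 > €9,650, so the cap limits the patient to €9,650 − €4,146.50 = €5,503.50.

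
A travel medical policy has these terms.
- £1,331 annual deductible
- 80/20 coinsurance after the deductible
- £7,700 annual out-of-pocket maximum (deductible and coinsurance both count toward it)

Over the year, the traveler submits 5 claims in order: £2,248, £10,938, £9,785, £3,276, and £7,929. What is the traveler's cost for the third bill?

#1 (£2,248): £1,331 finishes the deductible; £917 goes to coinsurance; traveler's 20% is £183.40. Cost to traveler: £1,514.40. OOP to date £1,514.40.
#2 (£10,938): deductible already satisfied, so traveler's share is 20% × £10,938 = £2,187.60. Traveler pays £2,187.60; OOP now £3,702.
#3 (£9,785): deductible met; 20% of £9,785 = £1,957. Traveler owes £1,957 (running OOP £5,659).

£1,957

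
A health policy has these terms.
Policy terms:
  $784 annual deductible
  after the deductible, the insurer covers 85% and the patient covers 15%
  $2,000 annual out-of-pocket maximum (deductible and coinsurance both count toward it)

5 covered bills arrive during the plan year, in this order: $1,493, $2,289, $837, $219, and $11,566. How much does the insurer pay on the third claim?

Bill 1, $1,493: deductible takes $784, $709 remains; 15% of $709 = $106.35. Cost to patient: $890.35. OOP to date $890.35. Insurer: $1,493 − $890.35 = $602.65.
Bill 2, $2,289: 15% coinsurance on $2,289 = $343.35. Patient pays $343.35; OOP now $1,233.70. Plan pays $2,289 − $343.35 = $1,945.65.
Bill 3, $837: 15% coinsurance on $837 = $125.55. Cost to patient: $125.55. OOP to date $1,359.25. Insurer: $837 − $125.55 = $711.45.

$711.45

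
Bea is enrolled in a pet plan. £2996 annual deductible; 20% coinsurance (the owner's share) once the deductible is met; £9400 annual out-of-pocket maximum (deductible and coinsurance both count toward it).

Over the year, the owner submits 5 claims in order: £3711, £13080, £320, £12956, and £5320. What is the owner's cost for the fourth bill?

£2591.20

Claim 1 (£3711): £2996 finishes the deductible; £715 goes to coinsurance; coinsurance £715 × 20% = £143. Owner owes £3139 (running OOP £3139).
Claim 2 (£13080): deductible already satisfied, so owner's share is 20% × £13080 = £2616. Cost to owner: £2616. OOP to date £5755.
Claim 3 (£320): deductible met; 20% of £320 = £64. Owner owes £64 (running OOP £5819).
Claim 4 (£12956): 20% coinsurance on £12956 = £2591.20. Cost to owner: £2591.20. OOP to date £8410.20.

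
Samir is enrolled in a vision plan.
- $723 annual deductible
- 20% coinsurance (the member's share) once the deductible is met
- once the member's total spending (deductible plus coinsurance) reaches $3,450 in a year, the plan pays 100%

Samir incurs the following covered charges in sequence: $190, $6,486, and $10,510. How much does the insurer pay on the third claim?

Claim 1 ($190): all of it applies to the deductible. Member owes $190 (running OOP $190). Insurer: $190 − $190 = $0.
Claim 2 ($6,486): deductible takes $533, $5,953 remains; 20% of $5,953 = $1,190.60. Member owes $1,723.60 (running OOP $1,913.60). Plan pays $6,486 − $1,723.60 = $4,762.40.
Claim 3 ($10,510): deductible met; 20% of $10,510 = $2,102. Adding that to $1,913.60 gives $4,015.60, past the $3,450 cap; member pays only $3,450 − $1,913.60 = $1,536.40. Plan pays $10,510 − $1,536.40 = $8,973.60.

$8,973.60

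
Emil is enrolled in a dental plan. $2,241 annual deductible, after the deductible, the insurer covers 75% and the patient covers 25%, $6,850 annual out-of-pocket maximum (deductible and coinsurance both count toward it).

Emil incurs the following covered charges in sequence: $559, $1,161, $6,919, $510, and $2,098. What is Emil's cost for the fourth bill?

$127.50

#1 ($559): all of it applies to the deductible. Patient pays $559; OOP now $559.
#2 ($1,161): fully absorbed by the deductible. Cost to patient: $1,161. OOP to date $1,720.
#3 ($6,919): deductible takes $521, $6,398 remains; 25% of $6,398 = $1,599.50. Patient pays $2,120.50; OOP now $3,840.50.
#4 ($510): 25% coinsurance on $510 = $127.50. Patient pays $127.50; OOP now $3,968.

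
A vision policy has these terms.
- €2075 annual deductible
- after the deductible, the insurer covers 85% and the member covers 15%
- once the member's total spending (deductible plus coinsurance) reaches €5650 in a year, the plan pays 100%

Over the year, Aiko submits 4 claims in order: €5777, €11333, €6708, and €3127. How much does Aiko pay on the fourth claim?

€313.55

Claim 1 (€5777): €2075 finishes the deductible; €3702 goes to coinsurance; 15% of €3702 = €555.30. Member pays €2630.30; OOP now €2630.30.
Claim 2 (€11333): 15% coinsurance on €11333 = €1699.95. Member owes €1699.95 (running OOP €4330.25).
Claim 3 (€6708): 15% coinsurance on €6708 = €1006.20. Member pays €1006.20; OOP now €5336.45.
Claim 4 (€3127): deductible met; 15% of €3127 = €469.05. That would push OOP to €5805.50, over the €5650 cap, so member pays €5650 − €5336.45 = €313.55.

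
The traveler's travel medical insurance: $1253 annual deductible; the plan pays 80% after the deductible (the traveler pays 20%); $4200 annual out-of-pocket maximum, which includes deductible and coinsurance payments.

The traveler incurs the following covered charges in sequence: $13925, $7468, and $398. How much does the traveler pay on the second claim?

$412.60

Bill 1, $13925: deductible takes $1253, $12672 remains; coinsurance $12672 × 20% = $2534.40. Traveler pays $3787.40; OOP now $3787.40.
Bill 2, $7468: deductible met; 20% of $7468 = $1493.60. OOP would hit $5281 > $4200, so the cap limits the traveler to $4200 − $3787.40 = $412.60.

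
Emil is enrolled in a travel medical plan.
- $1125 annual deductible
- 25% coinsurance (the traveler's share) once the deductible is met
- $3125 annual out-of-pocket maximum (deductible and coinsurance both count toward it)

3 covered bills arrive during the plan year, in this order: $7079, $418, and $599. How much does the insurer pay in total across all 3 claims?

$5228.25

Bill 1, $7079: $1125 finishes the deductible; $5954 goes to coinsurance; traveler's 25% is $1488.50. Traveler owes $2613.50 (running OOP $2613.50). Insurer: $7079 − $2613.50 = $4465.50.
Bill 2, $418: 25% coinsurance on $418 = $104.50. Cost to traveler: $104.50. OOP to date $2718. Plan pays $418 − $104.50 = $313.50.
Bill 3, $599: 25% coinsurance on $599 = $149.75. Traveler owes $149.75 (running OOP $2867.75). Plan pays $599 − $149.75 = $449.25.
Insurer total = bills − traveler's total = $8096 − $2867.75 = $5228.25.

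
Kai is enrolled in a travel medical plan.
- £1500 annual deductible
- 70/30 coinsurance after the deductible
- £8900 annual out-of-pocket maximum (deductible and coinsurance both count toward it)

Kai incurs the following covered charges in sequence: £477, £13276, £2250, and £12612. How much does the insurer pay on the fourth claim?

Claim 1 — £477: all of it applies to the deductible. Traveler pays £477; OOP now £477. Plan pays £477 − £477 = £0.
Claim 2 — £13276: £1023 finishes the deductible; £12253 goes to coinsurance; traveler's 30% is £3675.90. Traveler owes £4698.90 (running OOP £5175.90). Insurer: £13276 − £4698.90 = £8577.10.
Claim 3 — £2250: deductible already satisfied, so traveler's share is 30% × £2250 = £675. Cost to traveler: £675. OOP to date £5850.90. Insurer: £2250 − £675 = £1575.
Claim 4 — £12612: 30% coinsurance on £12612 = £3783.60. OOP would hit £9634.50 > £8900, so the cap limits the traveler to £8900 − £5850.90 = £3049.10. Insurer: £12612 − £3049.10 = £9562.90.

£9562.90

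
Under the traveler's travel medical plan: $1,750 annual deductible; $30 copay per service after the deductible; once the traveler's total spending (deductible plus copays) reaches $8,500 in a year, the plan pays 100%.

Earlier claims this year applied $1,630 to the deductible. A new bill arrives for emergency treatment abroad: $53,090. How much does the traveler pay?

$150

Deductible still to meet: $1,750 − $1,630 = $120.
That leaves $53,090 − $120 = $52,970 for the copay.
Copay on this service: $30.
That puts the traveler's cost at $120 + $30 = $150 before any cap.
Cumulative spending $1,630 + $150 = $1,780 stays under the $8,500 maximum.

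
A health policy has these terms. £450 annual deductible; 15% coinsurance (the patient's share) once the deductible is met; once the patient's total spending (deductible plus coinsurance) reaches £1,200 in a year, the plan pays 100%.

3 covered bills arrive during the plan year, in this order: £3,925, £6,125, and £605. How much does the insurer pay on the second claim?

£5,896.25

#1 (£3,925): deductible takes £450, £3,475 remains; coinsurance £3,475 × 15% = £521.25. Patient pays £971.25; OOP now £971.25. Insurer: £3,925 − £971.25 = £2,953.75.
#2 (£6,125): 15% coinsurance on £6,125 = £918.75. Adding that to £971.25 gives £1,890, past the £1,200 cap; patient pays only £1,200 − £971.25 = £228.75. Insurer: £6,125 − £228.75 = £5,896.25.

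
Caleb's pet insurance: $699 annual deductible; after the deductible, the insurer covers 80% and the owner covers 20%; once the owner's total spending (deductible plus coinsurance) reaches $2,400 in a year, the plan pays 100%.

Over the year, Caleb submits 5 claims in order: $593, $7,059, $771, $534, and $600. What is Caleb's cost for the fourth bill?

$106.80

Claim 1 — $593: entire amount goes to the deductible. Owner owes $593 (running OOP $593).
Claim 2 — $7,059: $106 finishes the deductible; $6,953 goes to coinsurance; coinsurance $6,953 × 20% = $1,390.60. Owner owes $1,496.60 (running OOP $2,089.60).
Claim 3 — $771: 20% coinsurance on $771 = $154.20. Owner owes $154.20 (running OOP $2,243.80).
Claim 4 — $534: deductible met; 20% of $534 = $106.80. Cost to owner: $106.80. OOP to date $2,350.60.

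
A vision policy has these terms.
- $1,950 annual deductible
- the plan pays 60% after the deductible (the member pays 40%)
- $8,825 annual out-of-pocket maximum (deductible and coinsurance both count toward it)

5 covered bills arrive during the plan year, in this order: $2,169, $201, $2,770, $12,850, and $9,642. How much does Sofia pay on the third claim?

$1,108

Bill 1, $2,169: deductible takes $1,950, $219 remains; coinsurance $219 × 40% = $87.60. Member owes $2,037.60 (running OOP $2,037.60).
Bill 2, $201: deductible already satisfied, so member's share is 40% × $201 = $80.40. Cost to member: $80.40. OOP to date $2,118.
Bill 3, $2,770: 40% coinsurance on $2,770 = $1,108. Member owes $1,108 (running OOP $3,226).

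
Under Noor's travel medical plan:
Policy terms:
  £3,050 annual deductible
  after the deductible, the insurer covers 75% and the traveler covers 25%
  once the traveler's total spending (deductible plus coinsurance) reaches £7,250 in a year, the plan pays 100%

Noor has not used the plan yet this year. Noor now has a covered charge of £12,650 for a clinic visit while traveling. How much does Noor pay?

Nothing has been paid toward the £3,050 deductible, so the first £3,050 of this charge is applied there.
After the £3,050 deductible portion, £12,650 − £3,050 = £9,600 is subject to coinsurance.
Coinsurance: £9,600 × 25% = £2,400.
That puts the traveler's cost at £3,050 + £2,400 = £5,450 before any cap.
Cumulative spending £0 + £5,450 = £5,450 stays under the £7,250 maximum.

£5,450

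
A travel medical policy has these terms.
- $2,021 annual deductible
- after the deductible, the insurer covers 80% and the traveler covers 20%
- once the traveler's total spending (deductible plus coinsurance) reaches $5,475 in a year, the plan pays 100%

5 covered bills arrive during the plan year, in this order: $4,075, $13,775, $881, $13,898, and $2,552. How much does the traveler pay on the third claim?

Claim 1 — $4,075: $2,021 to deductible, leaving $2,054; 20% of $2,054 = $410.80. Traveler pays $2,431.80; OOP now $2,431.80.
Claim 2 — $13,775: 20% coinsurance on $13,775 = $2,755. Traveler owes $2,755 (running OOP $5,186.80).
Claim 3 — $881: 20% coinsurance on $881 = $176.20. Traveler owes $176.20 (running OOP $5,363).

$176.20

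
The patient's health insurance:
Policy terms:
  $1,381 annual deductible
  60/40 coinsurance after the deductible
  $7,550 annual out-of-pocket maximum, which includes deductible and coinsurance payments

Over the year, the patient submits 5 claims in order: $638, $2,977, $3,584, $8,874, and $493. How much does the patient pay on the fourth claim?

Claim 1 ($638): entire amount goes to the deductible. Cost to patient: $638. OOP to date $638.
Claim 2 ($2,977): $743 to deductible, leaving $2,234; coinsurance $2,234 × 40% = $893.60. Patient pays $1,636.60; OOP now $2,274.60.
Claim 3 ($3,584): 40% coinsurance on $3,584 = $1,433.60. Patient pays $1,433.60; OOP now $3,708.20.
Claim 4 ($8,874): deductible met; 40% of $8,874 = $3,549.60. Patient pays $3,549.60; OOP now $7,257.80.

$3,549.60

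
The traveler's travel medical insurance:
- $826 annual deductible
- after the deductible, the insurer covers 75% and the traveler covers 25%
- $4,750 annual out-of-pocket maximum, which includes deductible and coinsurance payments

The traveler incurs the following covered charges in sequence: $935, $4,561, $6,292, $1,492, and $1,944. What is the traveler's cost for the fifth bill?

Claim 1 ($935): deductible takes $826, $109 remains; traveler's 25% is $27.25. Traveler owes $853.25 (running OOP $853.25).
Claim 2 ($4,561): deductible met; 25% of $4,561 = $1,140.25. Traveler pays $1,140.25; OOP now $1,993.50.
Claim 3 ($6,292): deductible already satisfied, so traveler's share is 25% × $6,292 = $1,573. Traveler pays $1,573; OOP now $3,566.50.
Claim 4 ($1,492): deductible met; 25% of $1,492 = $373. Traveler pays $373; OOP now $3,939.50.
Claim 5 ($1,944): deductible already satisfied, so traveler's share is 25% × $1,944 = $486. Cost to traveler: $486. OOP to date $4,425.50.

$486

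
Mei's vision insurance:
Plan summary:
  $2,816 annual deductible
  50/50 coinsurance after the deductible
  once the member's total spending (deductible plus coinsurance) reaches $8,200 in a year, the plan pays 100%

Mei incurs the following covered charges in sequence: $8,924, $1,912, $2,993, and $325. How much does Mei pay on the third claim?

Claim 1 — $8,924: deductible takes $2,816, $6,108 remains; coinsurance $6,108 × 50% = $3,054. Member owes $5,870 (running OOP $5,870).
Claim 2 — $1,912: 50% coinsurance on $1,912 = $956. Cost to member: $956. OOP to date $6,826.
Claim 3 — $2,993: deductible met; 50% of $2,993 = $1,496.50. That would push OOP to $8,322.50, over the $8,200 cap, so member pays $8,200 − $6,826 = $1,374.

$1,374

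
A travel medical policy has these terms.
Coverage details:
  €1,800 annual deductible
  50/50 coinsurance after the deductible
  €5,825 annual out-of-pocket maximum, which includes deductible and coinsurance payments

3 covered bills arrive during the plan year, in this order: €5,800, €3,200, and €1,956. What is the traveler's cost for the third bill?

€425

Claim 1 — €5,800: €1,800 finishes the deductible; €4,000 goes to coinsurance; traveler's 50% is €2,000. Traveler owes €3,800 (running OOP €3,800).
Claim 2 — €3,200: deductible already satisfied, so traveler's share is 50% × €3,200 = €1,600. Traveler owes €1,600 (running OOP €5,400).
Claim 3 — €1,956: deductible met; 50% of €1,956 = €978. OOP would hit €6,378 > €5,825, so the cap limits the traveler to €5,825 − €5,400 = €425.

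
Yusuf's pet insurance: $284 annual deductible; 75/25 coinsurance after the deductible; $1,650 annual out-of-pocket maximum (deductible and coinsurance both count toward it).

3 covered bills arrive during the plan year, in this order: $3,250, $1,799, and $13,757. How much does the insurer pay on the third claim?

Claim 1 ($3,250): $284 to deductible, leaving $2,966; 25% of $2,966 = $741.50. Owner pays $1,025.50; OOP now $1,025.50. Insurer: $3,250 − $1,025.50 = $2,224.50.
Claim 2 ($1,799): deductible met; 25% of $1,799 = $449.75. Cost to owner: $449.75. OOP to date $1,475.25. Insurer: $1,799 − $449.75 = $1,349.25.
Claim 3 ($13,757): deductible already satisfied, so owner's share is 25% × $13,757 = $3,439.25. OOP would hit $4,914.50 > $1,650, so the cap limits the owner to $1,650 − $1,475.25 = $174.75. Insurer: $13,757 − $174.75 = $13,582.25.

$13,582.25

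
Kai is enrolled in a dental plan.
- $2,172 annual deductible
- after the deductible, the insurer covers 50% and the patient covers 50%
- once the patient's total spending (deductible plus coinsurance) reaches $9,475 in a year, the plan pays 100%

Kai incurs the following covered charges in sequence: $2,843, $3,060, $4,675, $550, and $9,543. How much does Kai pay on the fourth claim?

Claim 1 ($2,843): $2,172 finishes the deductible; $671 goes to coinsurance; patient's 50% is $335.50. Patient pays $2,507.50; OOP now $2,507.50.
Claim 2 ($3,060): deductible met; 50% of $3,060 = $1,530. Patient pays $1,530; OOP now $4,037.50.
Claim 3 ($4,675): deductible met; 50% of $4,675 = $2,337.50. Cost to patient: $2,337.50. OOP to date $6,375.
Claim 4 ($550): deductible already satisfied, so patient's share is 50% × $550 = $275. Cost to patient: $275. OOP to date $6,650.

$275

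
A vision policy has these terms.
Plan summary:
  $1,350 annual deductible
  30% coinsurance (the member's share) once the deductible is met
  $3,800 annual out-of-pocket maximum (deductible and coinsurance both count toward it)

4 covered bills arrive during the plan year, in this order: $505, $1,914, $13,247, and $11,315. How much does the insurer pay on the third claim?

$11,117.70

Claim 1 — $505: all of it applies to the deductible. Cost to member: $505. OOP to date $505. Insurer: $505 − $505 = $0.
Claim 2 — $1,914: $845 to deductible, leaving $1,069; member's 30% is $320.70. Member pays $1,165.70; OOP now $1,670.70. Plan pays $1,914 − $1,165.70 = $748.30.
Claim 3 — $13,247: deductible already satisfied, so member's share is 30% × $13,247 = $3,974.10. Adding that to $1,670.70 gives $5,644.80, past the $3,800 cap; member pays only $3,800 − $1,670.70 = $2,129.30. Plan pays $13,247 − $2,129.30 = $11,117.70.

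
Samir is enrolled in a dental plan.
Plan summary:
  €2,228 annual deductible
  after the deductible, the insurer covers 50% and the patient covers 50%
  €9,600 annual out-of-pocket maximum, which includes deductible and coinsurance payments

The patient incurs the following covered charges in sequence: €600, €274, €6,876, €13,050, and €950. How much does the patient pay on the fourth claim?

Bill 1, €600: fully absorbed by the deductible. Patient pays €600; OOP now €600.
Bill 2, €274: entire amount goes to the deductible. Patient owes €274 (running OOP €874).
Bill 3, €6,876: €1,354 to deductible, leaving €5,522; 50% of €5,522 = €2,761. Cost to patient: €4,115. OOP to date €4,989.
Bill 4, €13,050: deductible met; 50% of €13,050 = €6,525. OOP would hit €11,514 > €9,600, so the cap limits the patient to €9,600 − €4,989 = €4,611.

€4,611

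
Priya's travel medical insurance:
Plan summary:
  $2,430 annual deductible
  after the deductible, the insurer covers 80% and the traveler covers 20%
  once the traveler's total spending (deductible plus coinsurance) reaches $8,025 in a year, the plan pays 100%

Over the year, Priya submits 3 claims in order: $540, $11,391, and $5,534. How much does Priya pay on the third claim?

Claim 1 ($540): entire amount goes to the deductible. Traveler owes $540 (running OOP $540).
Claim 2 ($11,391): $1,890 finishes the deductible; $9,501 goes to coinsurance; coinsurance $9,501 × 20% = $1,900.20. Traveler pays $3,790.20; OOP now $4,330.20.
Claim 3 ($5,534): deductible already satisfied, so traveler's share is 20% × $5,534 = $1,106.80. Traveler pays $1,106.80; OOP now $5,437.

$1,106.80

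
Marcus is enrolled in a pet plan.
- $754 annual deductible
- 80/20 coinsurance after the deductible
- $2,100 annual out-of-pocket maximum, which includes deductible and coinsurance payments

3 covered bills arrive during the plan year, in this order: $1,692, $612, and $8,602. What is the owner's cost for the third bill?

$1,036

Bill 1, $1,692: deductible takes $754, $938 remains; coinsurance $938 × 20% = $187.60. Owner pays $941.60; OOP now $941.60.
Bill 2, $612: 20% coinsurance on $612 = $122.40. Owner owes $122.40 (running OOP $1,064).
Bill 3, $8,602: deductible met; 20% of $8,602 = $1,720.40. Adding that to $1,064 gives $2,784.40, past the $2,100 cap; owner pays only $2,100 − $1,064 = $1,036.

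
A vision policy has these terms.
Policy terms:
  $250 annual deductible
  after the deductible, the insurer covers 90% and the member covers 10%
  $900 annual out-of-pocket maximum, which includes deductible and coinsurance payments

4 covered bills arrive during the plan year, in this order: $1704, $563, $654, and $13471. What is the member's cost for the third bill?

#1 ($1704): $250 finishes the deductible; $1454 goes to coinsurance; coinsurance $1454 × 10% = $145.40. Member pays $395.40; OOP now $395.40.
#2 ($563): deductible met; 10% of $563 = $56.30. Member owes $56.30 (running OOP $451.70).
#3 ($654): deductible met; 10% of $654 = $65.40. Cost to member: $65.40. OOP to date $517.10.

$65.40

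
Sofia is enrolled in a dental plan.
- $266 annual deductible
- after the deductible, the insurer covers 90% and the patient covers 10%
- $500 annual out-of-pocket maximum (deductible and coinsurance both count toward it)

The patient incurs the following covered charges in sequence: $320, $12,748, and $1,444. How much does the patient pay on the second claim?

Bill 1, $320: $266 to deductible, leaving $54; patient's 10% is $5.40. Cost to patient: $271.40. OOP to date $271.40.
Bill 2, $12,748: deductible met; 10% of $12,748 = $1,274.80. OOP would hit $1,546.20 > $500, so the cap limits the patient to $500 − $271.40 = $228.60.

$228.60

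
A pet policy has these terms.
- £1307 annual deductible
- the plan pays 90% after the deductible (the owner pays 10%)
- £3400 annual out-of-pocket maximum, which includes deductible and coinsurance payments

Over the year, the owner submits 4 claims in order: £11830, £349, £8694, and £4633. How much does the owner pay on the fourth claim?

#1 (£11830): £1307 to deductible, leaving £10523; 10% of £10523 = £1052.30. Cost to owner: £2359.30. OOP to date £2359.30.
#2 (£349): deductible already satisfied, so owner's share is 10% × £349 = £34.90. Cost to owner: £34.90. OOP to date £2394.20.
#3 (£8694): deductible already satisfied, so owner's share is 10% × £8694 = £869.40. Owner pays £869.40; OOP now £3263.60.
#4 (£4633): 10% coinsurance on £4633 = £463.30. Adding that to £3263.60 gives £3726.90, past the £3400 cap; owner pays only £3400 − £3263.60 = £136.40.

£136.40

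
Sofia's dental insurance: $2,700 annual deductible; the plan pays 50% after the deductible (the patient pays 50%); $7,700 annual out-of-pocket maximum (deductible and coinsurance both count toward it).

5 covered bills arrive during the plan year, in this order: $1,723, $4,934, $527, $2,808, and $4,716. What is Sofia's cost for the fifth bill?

$1,354

Claim 1 — $1,723: entire amount goes to the deductible. Patient pays $1,723; OOP now $1,723.
Claim 2 — $4,934: $977 to deductible, leaving $3,957; patient's 50% is $1,978.50. Cost to patient: $2,955.50. OOP to date $4,678.50.
Claim 3 — $527: deductible met; 50% of $527 = $263.50. Patient owes $263.50 (running OOP $4,942).
Claim 4 — $2,808: 50% coinsurance on $2,808 = $1,404. Cost to patient: $1,404. OOP to date $6,346.
Claim 5 — $4,716: deductible already satisfied, so patient's share is 50% × $4,716 = $2,358. OOP would hit $8,704 > $7,700, so the cap limits the patient to $7,700 − $6,346 = $1,354.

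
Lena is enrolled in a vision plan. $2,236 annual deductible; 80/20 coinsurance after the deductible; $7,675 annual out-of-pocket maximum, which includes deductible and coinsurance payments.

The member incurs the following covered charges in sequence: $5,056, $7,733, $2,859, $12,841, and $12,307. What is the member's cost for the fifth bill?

Claim 1 — $5,056: $2,236 to deductible, leaving $2,820; coinsurance $2,820 × 20% = $564. Member owes $2,800 (running OOP $2,800).
Claim 2 — $7,733: deductible already satisfied, so member's share is 20% × $7,733 = $1,546.60. Cost to member: $1,546.60. OOP to date $4,346.60.
Claim 3 — $2,859: deductible met; 20% of $2,859 = $571.80. Member pays $571.80; OOP now $4,918.40.
Claim 4 — $12,841: deductible already satisfied, so member's share is 20% × $12,841 = $2,568.20. Member owes $2,568.20 (running OOP $7,486.60).
Claim 5 — $12,307: deductible met; 20% of $12,307 = $2,461.40. That would push OOP to $9,948, over the $7,675 cap, so member pays $7,675 − $7,486.60 = $188.40.

$188.40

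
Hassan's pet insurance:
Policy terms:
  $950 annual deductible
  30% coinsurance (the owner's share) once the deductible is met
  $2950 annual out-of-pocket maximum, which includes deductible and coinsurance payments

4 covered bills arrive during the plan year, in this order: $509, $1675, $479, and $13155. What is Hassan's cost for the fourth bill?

$1486.10

#1 ($509): fully absorbed by the deductible. Cost to owner: $509. OOP to date $509.
#2 ($1675): deductible takes $441, $1234 remains; owner's 30% is $370.20. Cost to owner: $811.20. OOP to date $1320.20.
#3 ($479): deductible already satisfied, so owner's share is 30% × $479 = $143.70. Owner pays $143.70; OOP now $1463.90.
#4 ($13155): 30% coinsurance on $13155 = $3946.50. That would push OOP to $5410.40, over the $2950 cap, so owner pays $2950 − $1463.90 = $1486.10.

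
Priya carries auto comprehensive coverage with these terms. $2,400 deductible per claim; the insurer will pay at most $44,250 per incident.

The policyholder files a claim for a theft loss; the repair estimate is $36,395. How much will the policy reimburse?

Subtract the deductible: $36,395 − $2,400 = $33,995.
That's under the $44,250 cap, so the insurer reimburses the full $33,995.

$33,995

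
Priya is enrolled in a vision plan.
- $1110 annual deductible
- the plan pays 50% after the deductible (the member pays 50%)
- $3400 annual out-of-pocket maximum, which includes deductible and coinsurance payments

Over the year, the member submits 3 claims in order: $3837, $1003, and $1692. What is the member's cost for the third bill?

#1 ($3837): $1110 finishes the deductible; $2727 goes to coinsurance; coinsurance $2727 × 50% = $1363.50. Member pays $2473.50; OOP now $2473.50.
#2 ($1003): deductible already satisfied, so member's share is 50% × $1003 = $501.50. Member pays $501.50; OOP now $2975.
#3 ($1692): 50% coinsurance on $1692 = $846. OOP would hit $3821 > $3400, so the cap limits the member to $3400 − $2975 = $425.

$425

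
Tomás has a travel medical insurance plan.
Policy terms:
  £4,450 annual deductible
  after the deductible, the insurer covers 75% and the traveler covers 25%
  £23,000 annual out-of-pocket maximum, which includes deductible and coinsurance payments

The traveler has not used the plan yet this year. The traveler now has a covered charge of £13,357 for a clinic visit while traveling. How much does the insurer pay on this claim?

£6,680.25

Nothing has been paid toward the £4,450 deductible, so the first £4,450 of this charge is applied there.
The remaining £8,907 (= £13,357 − £4,450) moves to coinsurance.
Coinsurance: £8,907 × 25% = £2,226.75.
That puts the traveler's cost at £4,450 + £2,226.75 = £6,676.75 before any cap.
Total out-of-pocket so far would be £0 + £6,676.75 = £6,676.75, below the £23,000 cap — no reduction.
Insurer pays the balance: £13,357 − £6,676.75 = £6,680.25.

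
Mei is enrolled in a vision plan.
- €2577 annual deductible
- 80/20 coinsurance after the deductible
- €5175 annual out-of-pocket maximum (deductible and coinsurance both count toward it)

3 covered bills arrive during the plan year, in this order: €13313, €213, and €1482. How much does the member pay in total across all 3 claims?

€5063.20

Bill 1, €13313: €2577 to deductible, leaving €10736; 20% of €10736 = €2147.20. Cost to member: €4724.20. OOP to date €4724.20.
Bill 2, €213: deductible met; 20% of €213 = €42.60. Member owes €42.60 (running OOP €4766.80).
Bill 3, €1482: deductible already satisfied, so member's share is 20% × €1482 = €296.40. Member owes €296.40 (running OOP €5063.20).
Total paid by the member: €4724.20 + €42.60 + €296.40 = €5063.20.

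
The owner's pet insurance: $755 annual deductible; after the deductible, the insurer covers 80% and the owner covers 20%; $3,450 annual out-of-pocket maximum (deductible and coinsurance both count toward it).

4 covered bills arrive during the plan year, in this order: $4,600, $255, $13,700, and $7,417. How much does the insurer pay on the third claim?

#1 ($4,600): deductible takes $755, $3,845 remains; coinsurance $3,845 × 20% = $769. Cost to owner: $1,524. OOP to date $1,524. Plan pays $4,600 − $1,524 = $3,076.
#2 ($255): 20% coinsurance on $255 = $51. Owner pays $51; OOP now $1,575. Insurer: $255 − $51 = $204.
#3 ($13,700): 20% coinsurance on $13,700 = $2,740. Adding that to $1,575 gives $4,315, past the $3,450 cap; owner pays only $3,450 − $1,575 = $1,875. Plan pays $13,700 − $1,875 = $11,825.

$11,825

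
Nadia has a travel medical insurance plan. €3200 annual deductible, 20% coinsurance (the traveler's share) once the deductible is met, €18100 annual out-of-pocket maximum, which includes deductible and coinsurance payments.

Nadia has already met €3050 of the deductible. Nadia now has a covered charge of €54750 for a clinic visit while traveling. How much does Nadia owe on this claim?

€11070

Remaining deductible: €3200 − €3050 = €150.
That leaves €54750 − €150 = €54600 for coinsurance.
20% of €54600 = €10920 falls to the traveler.
Traveler responsibility before any cap: €150 + €10920 = €11070.
Cumulative spending €3050 + €11070 = €14120 stays under the €18100 maximum.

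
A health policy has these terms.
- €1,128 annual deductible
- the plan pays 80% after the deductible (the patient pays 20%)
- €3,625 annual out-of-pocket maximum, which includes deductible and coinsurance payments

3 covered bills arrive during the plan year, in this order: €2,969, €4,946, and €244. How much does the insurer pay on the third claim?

€195.20

Claim 1 — €2,969: €1,128 to deductible, leaving €1,841; coinsurance €1,841 × 20% = €368.20. Cost to patient: €1,496.20. OOP to date €1,496.20. Plan pays €2,969 − €1,496.20 = €1,472.80.
Claim 2 — €4,946: deductible already satisfied, so patient's share is 20% × €4,946 = €989.20. Patient pays €989.20; OOP now €2,485.40. Plan pays €4,946 − €989.20 = €3,956.80.
Claim 3 — €244: 20% coinsurance on €244 = €48.80. Patient pays €48.80; OOP now €2,534.20. Plan pays €244 − €48.80 = €195.20.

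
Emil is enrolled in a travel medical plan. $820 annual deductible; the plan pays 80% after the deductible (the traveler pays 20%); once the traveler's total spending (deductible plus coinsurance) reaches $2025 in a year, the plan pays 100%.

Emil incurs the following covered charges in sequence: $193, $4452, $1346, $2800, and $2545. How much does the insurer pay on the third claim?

$1076.80

#1 ($193): fully absorbed by the deductible. Traveler owes $193 (running OOP $193). Plan pays $193 − $193 = $0.
#2 ($4452): $627 to deductible, leaving $3825; 20% of $3825 = $765. Traveler owes $1392 (running OOP $1585). Insurer: $4452 − $1392 = $3060.
#3 ($1346): 20% coinsurance on $1346 = $269.20. Cost to traveler: $269.20. OOP to date $1854.20. Insurer: $1346 − $269.20 = $1076.80.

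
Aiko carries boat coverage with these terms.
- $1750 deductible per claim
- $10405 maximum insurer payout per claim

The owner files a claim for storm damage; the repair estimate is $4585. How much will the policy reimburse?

$2835

After the deductible, $4585 − $1750 = $2835 remains.
$2835 is within the $10405 limit, so the insurer pays $2835.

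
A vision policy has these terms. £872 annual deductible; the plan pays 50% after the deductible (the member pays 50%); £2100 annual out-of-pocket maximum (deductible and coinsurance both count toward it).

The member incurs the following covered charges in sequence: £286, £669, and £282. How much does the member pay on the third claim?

£141

Claim 1 — £286: fully absorbed by the deductible. Member owes £286 (running OOP £286).
Claim 2 — £669: £586 to deductible, leaving £83; member's 50% is £41.50. Member pays £627.50; OOP now £913.50.
Claim 3 — £282: 50% coinsurance on £282 = £141. Member owes £141 (running OOP £1054.50).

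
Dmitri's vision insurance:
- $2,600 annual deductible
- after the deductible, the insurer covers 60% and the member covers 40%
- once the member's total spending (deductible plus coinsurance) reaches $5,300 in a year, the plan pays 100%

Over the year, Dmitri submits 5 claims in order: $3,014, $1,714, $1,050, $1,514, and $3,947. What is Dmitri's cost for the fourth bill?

Bill 1, $3,014: deductible takes $2,600, $414 remains; member's 40% is $165.60. Member pays $2,765.60; OOP now $2,765.60.
Bill 2, $1,714: deductible met; 40% of $1,714 = $685.60. Member owes $685.60 (running OOP $3,451.20).
Bill 3, $1,050: deductible already satisfied, so member's share is 40% × $1,050 = $420. Member pays $420; OOP now $3,871.20.
Bill 4, $1,514: deductible already satisfied, so member's share is 40% × $1,514 = $605.60. Member owes $605.60 (running OOP $4,476.80).

$605.60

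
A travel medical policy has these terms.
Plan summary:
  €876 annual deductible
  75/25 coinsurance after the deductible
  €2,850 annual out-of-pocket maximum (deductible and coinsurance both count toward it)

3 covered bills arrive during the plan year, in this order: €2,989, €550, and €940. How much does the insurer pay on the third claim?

Claim 1 (€2,989): €876 to deductible, leaving €2,113; traveler's 25% is €528.25. Traveler pays €1,404.25; OOP now €1,404.25. Insurer: €2,989 − €1,404.25 = €1,584.75.
Claim 2 (€550): 25% coinsurance on €550 = €137.50. Traveler owes €137.50 (running OOP €1,541.75). Insurer: €550 − €137.50 = €412.50.
Claim 3 (€940): deductible already satisfied, so traveler's share is 25% × €940 = €235. Traveler owes €235 (running OOP €1,776.75). Plan pays €940 − €235 = €705.

€705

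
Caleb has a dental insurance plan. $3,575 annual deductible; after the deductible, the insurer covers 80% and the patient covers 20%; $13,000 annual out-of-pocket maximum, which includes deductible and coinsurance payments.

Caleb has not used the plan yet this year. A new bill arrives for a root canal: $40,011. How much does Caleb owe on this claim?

Deductible not yet touched, so the first $3,575 of the bill goes to the deductible.
That leaves $40,011 − $3,575 = $36,436 for coinsurance.
Coinsurance: $36,436 × 20% = $7,287.20.
Patient responsibility before any cap: $3,575 + $7,287.20 = $10,862.20.
Total out-of-pocket so far would be $0 + $10,862.20 = $10,862.20, below the $13,000 cap — no reduction.

$10,862.20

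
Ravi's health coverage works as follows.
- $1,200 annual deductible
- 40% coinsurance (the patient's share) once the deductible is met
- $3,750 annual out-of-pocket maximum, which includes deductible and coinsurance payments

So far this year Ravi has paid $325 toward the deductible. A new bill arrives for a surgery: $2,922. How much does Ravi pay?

$1,693.80

Deductible still to meet: $1,200 − $325 = $875.
That leaves $2,922 − $875 = $2,047 for coinsurance.
Coinsurance: $2,047 × 40% = $818.80.
That puts the patient's cost at $875 + $818.80 = $1,693.80 before any cap.
Year-to-date out-of-pocket becomes $325 + $1,693.80 = $2,018.80, still under the $3,750 maximum, so no cap applies.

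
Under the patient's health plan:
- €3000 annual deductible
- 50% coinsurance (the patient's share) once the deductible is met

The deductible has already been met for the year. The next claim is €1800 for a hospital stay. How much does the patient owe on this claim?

€900

The deductible is already satisfied, so the full bill goes to coinsurance.
50% of €1800 = €900 falls to the patient.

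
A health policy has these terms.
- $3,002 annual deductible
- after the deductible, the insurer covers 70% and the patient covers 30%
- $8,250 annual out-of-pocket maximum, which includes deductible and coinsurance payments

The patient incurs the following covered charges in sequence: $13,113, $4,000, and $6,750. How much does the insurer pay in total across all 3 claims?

$15,613

#1 ($13,113): $3,002 to deductible, leaving $10,111; coinsurance $10,111 × 30% = $3,033.30. Cost to patient: $6,035.30. OOP to date $6,035.30. Plan pays $13,113 − $6,035.30 = $7,077.70.
#2 ($4,000): deductible met; 30% of $4,000 = $1,200. Cost to patient: $1,200. OOP to date $7,235.30. Insurer: $4,000 − $1,200 = $2,800.
#3 ($6,750): deductible already satisfied, so patient's share is 30% × $6,750 = $2,025. That would push OOP to $9,260.30, over the $8,250 cap, so patient pays $8,250 − $7,235.30 = $1,014.70. Insurer: $6,750 − $1,014.70 = $5,735.30.
Insurer total = bills − patient's total = $23,863 − $8,250 = $15,613.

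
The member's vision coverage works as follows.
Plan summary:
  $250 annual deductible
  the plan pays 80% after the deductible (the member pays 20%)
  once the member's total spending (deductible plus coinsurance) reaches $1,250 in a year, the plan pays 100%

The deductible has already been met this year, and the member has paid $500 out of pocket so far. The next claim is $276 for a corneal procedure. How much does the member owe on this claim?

$55.20

The deductible is already satisfied, so the full bill goes to coinsurance.
Coinsurance: $276 × 20% = $55.20.
Cumulative spending $500 + $55.20 = $555.20 stays under the $1,250 maximum.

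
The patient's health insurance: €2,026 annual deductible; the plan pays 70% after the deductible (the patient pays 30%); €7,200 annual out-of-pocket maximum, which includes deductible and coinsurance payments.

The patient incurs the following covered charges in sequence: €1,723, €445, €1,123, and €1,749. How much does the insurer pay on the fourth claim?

#1 (€1,723): all of it applies to the deductible. Patient pays €1,723; OOP now €1,723. Insurer: €1,723 − €1,723 = €0.
#2 (€445): €303 finishes the deductible; €142 goes to coinsurance; patient's 30% is €42.60. Patient owes €345.60 (running OOP €2,068.60). Plan pays €445 − €345.60 = €99.40.
#3 (€1,123): 30% coinsurance on €1,123 = €336.90. Patient owes €336.90 (running OOP €2,405.50). Insurer: €1,123 − €336.90 = €786.10.
#4 (€1,749): deductible already satisfied, so patient's share is 30% × €1,749 = €524.70. Patient owes €524.70 (running OOP €2,930.20). Insurer: €1,749 − €524.70 = €1,224.30.

€1,224.30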